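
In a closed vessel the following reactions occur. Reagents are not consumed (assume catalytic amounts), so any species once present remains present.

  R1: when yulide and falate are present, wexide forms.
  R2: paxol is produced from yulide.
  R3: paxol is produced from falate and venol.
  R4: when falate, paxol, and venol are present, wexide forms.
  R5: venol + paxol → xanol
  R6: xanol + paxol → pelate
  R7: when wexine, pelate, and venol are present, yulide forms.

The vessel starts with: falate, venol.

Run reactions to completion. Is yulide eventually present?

No

yulide would need wexine, pelate, and venol (R7), but wexine never forms.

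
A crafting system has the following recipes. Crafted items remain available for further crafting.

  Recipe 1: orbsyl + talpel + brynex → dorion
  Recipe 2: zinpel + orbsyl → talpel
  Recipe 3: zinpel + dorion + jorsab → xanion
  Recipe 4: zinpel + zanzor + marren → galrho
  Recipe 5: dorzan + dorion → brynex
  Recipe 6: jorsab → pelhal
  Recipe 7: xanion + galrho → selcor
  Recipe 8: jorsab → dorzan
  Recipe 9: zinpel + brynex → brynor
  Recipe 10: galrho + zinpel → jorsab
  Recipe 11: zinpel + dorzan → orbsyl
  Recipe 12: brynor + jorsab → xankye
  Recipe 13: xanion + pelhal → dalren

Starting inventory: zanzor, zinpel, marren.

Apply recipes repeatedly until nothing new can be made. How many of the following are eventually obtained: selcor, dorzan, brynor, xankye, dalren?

1

Using Recipe 4, zinpel, zanzor, and marren make galrho.
Using Recipe 10, galrho and zinpel make jorsab.
Using Recipe 8, jorsab makes dorzan.
selcor would need xanion and galrho (Recipe 7), but xanion is never obtained.
dorzan: reached.
brynor would need zinpel and brynex (Recipe 9), but brynex is never obtained.
xankye would need brynor and jorsab (Recipe 12), but brynor is never obtained.
dalren would need xanion and pelhal (Recipe 13), but xanion is never obtained.
Reached: dorzan — 1 of the 5.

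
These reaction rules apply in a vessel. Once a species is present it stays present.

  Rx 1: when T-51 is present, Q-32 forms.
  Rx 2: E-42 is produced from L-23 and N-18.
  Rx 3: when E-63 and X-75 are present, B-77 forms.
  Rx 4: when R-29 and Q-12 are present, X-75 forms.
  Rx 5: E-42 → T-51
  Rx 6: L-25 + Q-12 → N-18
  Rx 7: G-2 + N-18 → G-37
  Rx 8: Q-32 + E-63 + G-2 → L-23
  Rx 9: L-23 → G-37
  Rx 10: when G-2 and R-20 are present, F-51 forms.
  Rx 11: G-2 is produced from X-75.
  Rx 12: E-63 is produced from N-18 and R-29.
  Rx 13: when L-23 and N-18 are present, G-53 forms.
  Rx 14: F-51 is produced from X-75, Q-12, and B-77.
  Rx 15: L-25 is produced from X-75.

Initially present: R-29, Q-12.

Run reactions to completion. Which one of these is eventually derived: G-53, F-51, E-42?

F-51

R-29 and Q-12 present → X-75 forms (Rx 4).
X-75 present → L-25 forms (Rx 15).
L-25 and Q-12 present → N-18 forms (Rx 6).
N-18 and R-29 present → E-63 forms (Rx 12).
E-63 and X-75 present → B-77 forms (Rx 3).
X-75, Q-12, and B-77 present → F-51 forms (Rx 14).
E-42 would need L-23 and N-18 (Rx 2), but L-23 never forms. G-53 would need L-23 and N-18 (Rx 13), but L-23 never forms.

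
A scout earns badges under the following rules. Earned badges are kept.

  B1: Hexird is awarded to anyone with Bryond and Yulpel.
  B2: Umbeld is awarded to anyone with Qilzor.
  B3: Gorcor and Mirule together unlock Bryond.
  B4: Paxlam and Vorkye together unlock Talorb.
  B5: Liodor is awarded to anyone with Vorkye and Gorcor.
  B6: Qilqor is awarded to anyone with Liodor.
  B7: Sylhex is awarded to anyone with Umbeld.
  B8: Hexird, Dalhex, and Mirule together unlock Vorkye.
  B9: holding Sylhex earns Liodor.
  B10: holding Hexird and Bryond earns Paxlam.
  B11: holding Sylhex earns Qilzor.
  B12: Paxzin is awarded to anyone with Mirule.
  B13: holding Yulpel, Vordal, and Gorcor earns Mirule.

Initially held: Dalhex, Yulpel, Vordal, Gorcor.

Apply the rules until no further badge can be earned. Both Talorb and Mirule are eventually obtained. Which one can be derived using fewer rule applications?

Mirule: With Yulpel, Vordal, and Gorcor, Mirule is earned (B13). [1 rule application]
Talorb: With Yulpel, Vordal, and Gorcor, Mirule is earned (B13). With Gorcor and Mirule, Bryond is earned (B3). With Bryond and Yulpel, Hexird is earned (B1). With Hexird and Bryond, Paxlam is earned (B10). With Hexird, Dalhex, and Mirule, Vorkye is earned (B8). With Paxlam and Vorkye, Talorb is earned (B4). [6 rule applications]
Mirule needs fewer.

Mirule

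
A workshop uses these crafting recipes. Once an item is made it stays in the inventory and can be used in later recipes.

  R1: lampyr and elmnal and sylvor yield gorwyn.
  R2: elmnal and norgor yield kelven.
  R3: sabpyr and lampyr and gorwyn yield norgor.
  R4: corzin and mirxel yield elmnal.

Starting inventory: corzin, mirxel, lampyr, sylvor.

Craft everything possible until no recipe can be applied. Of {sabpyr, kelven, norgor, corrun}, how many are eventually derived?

0

No rule produces sabpyr, and it is not given.
kelven would need elmnal and norgor (R2), but norgor is never obtained.
norgor would need sabpyr, lampyr, and gorwyn (R3), but sabpyr is never obtained.
No rule produces corrun, and it is not given.
None of the 4 are reached.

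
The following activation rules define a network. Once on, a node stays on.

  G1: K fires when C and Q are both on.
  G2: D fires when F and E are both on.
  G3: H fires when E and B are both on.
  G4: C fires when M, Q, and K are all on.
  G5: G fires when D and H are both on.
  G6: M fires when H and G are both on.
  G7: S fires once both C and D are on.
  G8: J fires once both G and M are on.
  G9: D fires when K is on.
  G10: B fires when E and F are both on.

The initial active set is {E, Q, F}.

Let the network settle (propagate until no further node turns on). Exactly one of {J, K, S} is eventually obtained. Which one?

J

E and F are on, so B fires (G10).
F and E are on, so D fires (G2).
G3: E and B on → H on.
D and H are on, so G fires (G5).
H and G are on, so M fires (G6).
G and M are on, so J fires (G8).
S would need C and D (G7), but C never turns on. K would need C and Q (G1), but C never turns on.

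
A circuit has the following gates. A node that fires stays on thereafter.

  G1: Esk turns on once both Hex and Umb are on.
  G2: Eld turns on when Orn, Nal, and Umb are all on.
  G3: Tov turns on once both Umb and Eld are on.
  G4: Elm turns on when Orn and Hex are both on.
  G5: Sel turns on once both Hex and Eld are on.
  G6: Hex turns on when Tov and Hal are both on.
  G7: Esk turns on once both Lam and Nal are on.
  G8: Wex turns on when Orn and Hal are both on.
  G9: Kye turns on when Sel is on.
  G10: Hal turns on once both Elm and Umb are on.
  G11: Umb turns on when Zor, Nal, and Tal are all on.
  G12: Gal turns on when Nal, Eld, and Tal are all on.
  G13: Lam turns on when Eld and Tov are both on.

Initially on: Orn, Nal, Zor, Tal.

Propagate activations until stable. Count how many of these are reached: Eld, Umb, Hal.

G11: Zor, Nal, and Tal on → Umb on.
G2: Orn, Nal, and Umb on → Eld on.
Eld: reached.
Umb: reached.
Hal would need Elm and Umb (G10), but Elm never turns on.
Reached: Eld and Umb — 2 of the 3.

2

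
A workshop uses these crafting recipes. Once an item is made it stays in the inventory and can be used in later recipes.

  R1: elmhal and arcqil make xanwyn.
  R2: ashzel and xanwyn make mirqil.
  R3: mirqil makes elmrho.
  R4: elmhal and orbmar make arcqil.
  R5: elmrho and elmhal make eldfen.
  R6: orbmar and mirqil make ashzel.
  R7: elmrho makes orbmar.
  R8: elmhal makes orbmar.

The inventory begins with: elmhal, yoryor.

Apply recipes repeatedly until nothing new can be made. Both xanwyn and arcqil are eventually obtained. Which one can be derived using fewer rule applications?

arcqil: Using R8, elmhal makes orbmar. Using R4, elmhal and orbmar make arcqil. [2 rule applications]
xanwyn: elmhal → orbmar (R8). elmhal and orbmar → arcqil (R4). Using R1, elmhal and arcqil make xanwyn. [3 rule applications]
arcqil needs fewer.

arcqil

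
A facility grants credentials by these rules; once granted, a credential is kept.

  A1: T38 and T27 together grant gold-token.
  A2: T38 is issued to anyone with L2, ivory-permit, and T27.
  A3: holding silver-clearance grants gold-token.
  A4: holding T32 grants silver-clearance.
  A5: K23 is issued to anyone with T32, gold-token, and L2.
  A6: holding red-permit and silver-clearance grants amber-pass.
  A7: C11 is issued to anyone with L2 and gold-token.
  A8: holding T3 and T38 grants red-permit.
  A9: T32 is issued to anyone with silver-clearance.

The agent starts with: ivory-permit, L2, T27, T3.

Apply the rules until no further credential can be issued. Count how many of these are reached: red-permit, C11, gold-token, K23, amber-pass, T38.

4

Holding L2, ivory-permit, and T27 grants T38 (A2).
Holding T3 and T38 grants red-permit (A8).
Holding T38 and T27 grants gold-token (A1).
Holding L2 and gold-token grants C11 (A7).
red-permit: reached.
C11: reached.
gold-token: reached.
K23 would need T32, gold-token, and L2 (A5), but T32 is never granted.
amber-pass would need red-permit and silver-clearance (A6), but silver-clearance is never granted.
T38: reached.
Reached: red-permit, C11, gold-token, and T38 — 4 of the 6.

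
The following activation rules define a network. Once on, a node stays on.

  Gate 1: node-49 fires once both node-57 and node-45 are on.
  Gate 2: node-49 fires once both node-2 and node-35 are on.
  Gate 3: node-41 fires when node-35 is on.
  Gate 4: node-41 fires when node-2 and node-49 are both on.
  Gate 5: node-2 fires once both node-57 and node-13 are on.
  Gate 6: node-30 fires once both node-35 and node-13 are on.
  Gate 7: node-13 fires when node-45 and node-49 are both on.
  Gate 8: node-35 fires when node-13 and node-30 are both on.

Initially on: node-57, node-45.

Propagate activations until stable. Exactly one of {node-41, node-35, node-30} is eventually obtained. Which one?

node-41

node-57 and node-45 are on, so node-49 fires (Gate 1).
Gate 7: node-45 and node-49 on → node-13 on.
Gate 5: node-57 and node-13 on → node-2 on.
Gate 4: node-2 and node-49 on → node-41 on.
node-35 would need node-13 and node-30 (Gate 8), but node-30 never turns on. node-30 would need node-35 and node-13 (Gate 6), but node-35 never turns on.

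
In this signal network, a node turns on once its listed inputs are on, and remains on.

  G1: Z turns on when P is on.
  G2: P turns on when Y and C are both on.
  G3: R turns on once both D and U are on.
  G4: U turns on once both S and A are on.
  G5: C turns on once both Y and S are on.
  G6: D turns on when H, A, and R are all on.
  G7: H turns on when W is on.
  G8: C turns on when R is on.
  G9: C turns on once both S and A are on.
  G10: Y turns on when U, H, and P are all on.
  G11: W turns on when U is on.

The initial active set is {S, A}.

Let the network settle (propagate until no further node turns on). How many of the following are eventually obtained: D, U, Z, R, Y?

G4: S and A on → U on.
D would need H, A, and R (G6), but R never turns on.
U: reached.
Z would need P (G1), but P never turns on.
R would need D and U (G3), but D never turns on.
Y would need U, H, and P (G10), but P never turns on.
Reached: U — 1 of the 5.

1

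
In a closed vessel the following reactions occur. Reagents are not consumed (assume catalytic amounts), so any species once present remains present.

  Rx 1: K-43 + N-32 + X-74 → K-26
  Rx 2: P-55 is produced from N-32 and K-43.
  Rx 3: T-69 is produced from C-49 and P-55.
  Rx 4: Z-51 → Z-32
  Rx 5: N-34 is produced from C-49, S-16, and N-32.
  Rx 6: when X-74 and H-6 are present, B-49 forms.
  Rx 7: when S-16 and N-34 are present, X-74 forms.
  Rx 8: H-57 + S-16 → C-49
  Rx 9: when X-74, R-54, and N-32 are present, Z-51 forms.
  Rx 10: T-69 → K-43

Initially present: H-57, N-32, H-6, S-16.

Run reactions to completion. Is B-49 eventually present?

Yes

H-57 and S-16 present → C-49 forms (Rx 8).
C-49, S-16, and N-32 present → N-34 forms (Rx 5).
S-16 and N-34 present → X-74 forms (Rx 7).
X-74 and H-6 present → B-49 forms (Rx 6).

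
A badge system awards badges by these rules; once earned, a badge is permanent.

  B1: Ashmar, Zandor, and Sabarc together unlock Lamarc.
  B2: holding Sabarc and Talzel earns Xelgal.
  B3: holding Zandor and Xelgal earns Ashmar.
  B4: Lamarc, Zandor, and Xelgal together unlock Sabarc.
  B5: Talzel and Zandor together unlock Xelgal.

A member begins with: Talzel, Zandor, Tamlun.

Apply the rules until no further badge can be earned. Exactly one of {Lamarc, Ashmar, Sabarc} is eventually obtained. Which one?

Ashmar

With Talzel and Zandor, Xelgal is earned (B5).
With Zandor and Xelgal, Ashmar is earned (B3).
Sabarc would need Lamarc, Zandor, and Xelgal (B4), but Lamarc is never earned. Lamarc would need Ashmar, Zandor, and Sabarc (B1), but Sabarc is never earned.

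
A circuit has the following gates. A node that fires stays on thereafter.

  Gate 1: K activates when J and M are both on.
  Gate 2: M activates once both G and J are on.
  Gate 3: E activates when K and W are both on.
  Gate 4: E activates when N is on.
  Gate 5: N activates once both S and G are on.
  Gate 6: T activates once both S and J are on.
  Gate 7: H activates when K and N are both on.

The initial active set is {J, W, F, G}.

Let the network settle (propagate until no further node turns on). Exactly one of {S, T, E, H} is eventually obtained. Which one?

E

Gate 2: G and J on → M on.
Gate 1: J and M on → K on.
Gate 3: K and W on → E on.
H would need K and N (Gate 7), but N never turns on. No rule produces S, and it is not given. T would need S and J (Gate 6), but S never turns on.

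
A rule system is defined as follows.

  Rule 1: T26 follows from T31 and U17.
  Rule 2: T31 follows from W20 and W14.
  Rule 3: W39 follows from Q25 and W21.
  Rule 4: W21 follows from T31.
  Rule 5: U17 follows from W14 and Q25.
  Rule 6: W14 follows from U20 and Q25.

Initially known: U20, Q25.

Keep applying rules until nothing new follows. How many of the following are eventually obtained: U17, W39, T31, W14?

2

From U20 and Q25, Rule 6 gives W14.
W14 and Q25 hold, so U17 follows (Rule 5).
U17: reached.
W39 would need Q25 and W21 (Rule 3), but W21 is never established.
T31 would need W20 and W14 (Rule 2), but W20 is never established.
W14: reached.
Reached: U17 and W14 — 2 of the 4.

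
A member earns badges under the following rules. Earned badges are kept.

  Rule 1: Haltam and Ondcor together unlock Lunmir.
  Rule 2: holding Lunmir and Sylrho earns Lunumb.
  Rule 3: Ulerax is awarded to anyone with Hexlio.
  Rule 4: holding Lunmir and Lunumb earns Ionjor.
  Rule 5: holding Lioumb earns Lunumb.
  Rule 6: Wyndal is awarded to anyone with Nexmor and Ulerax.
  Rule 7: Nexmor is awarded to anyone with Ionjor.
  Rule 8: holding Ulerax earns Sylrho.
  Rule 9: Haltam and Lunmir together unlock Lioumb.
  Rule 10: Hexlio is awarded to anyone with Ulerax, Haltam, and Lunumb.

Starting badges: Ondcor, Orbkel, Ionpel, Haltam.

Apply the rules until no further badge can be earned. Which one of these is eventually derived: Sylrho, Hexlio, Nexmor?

With Haltam and Ondcor, Lunmir is earned (Rule 1).
With Haltam and Lunmir, Lioumb is earned (Rule 9).
With Lioumb, Lunumb is earned (Rule 5).
With Lunmir and Lunumb, Ionjor is earned (Rule 4).
With Ionjor, Nexmor is earned (Rule 7).
Sylrho would need Ulerax (Rule 8), but Ulerax is never earned. Hexlio would need Ulerax, Haltam, and Lunumb (Rule 10), but Ulerax is never earned.

Nexmor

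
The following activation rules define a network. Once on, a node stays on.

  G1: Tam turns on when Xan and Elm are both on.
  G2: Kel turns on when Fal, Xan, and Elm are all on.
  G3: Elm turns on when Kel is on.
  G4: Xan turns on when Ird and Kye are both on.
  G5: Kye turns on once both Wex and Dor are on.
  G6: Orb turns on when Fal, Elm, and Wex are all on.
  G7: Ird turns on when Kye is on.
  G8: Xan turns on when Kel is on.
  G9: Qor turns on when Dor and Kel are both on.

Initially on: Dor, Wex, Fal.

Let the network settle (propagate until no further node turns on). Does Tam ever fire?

No

Tam would need Xan and Elm (G1), but Elm never turns on.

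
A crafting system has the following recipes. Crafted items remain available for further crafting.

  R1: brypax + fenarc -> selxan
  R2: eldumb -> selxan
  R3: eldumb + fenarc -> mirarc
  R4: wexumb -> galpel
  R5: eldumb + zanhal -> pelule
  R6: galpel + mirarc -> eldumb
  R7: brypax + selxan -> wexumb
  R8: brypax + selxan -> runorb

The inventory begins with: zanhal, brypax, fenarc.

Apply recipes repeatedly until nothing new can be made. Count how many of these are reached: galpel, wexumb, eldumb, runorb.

brypax + fenarc -> selxan (R1).
Using R7, brypax and selxan make wexumb.
brypax + selxan -> runorb (R8).
Using R4, wexumb makes galpel.
galpel: reached.
wexumb: reached.
eldumb would need galpel and mirarc (R6), but mirarc is never obtained.
runorb: reached.
Reached: galpel, wexumb, and runorb — 3 of the 4.

3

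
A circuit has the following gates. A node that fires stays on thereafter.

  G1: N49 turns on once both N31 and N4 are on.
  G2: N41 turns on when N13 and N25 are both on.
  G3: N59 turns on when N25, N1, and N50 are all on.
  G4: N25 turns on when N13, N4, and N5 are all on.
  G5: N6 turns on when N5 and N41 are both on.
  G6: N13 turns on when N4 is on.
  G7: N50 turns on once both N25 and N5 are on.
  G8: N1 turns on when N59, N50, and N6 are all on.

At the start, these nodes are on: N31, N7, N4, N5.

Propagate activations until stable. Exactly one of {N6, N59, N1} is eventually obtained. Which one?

G6: N4 on → N13 on.
G4: N13, N4, and N5 on → N25 on.
N13 and N25 are on, so N41 turns on (G2).
N5 and N41 are on, so N6 turns on (G5).
N1 would need N59, N50, and N6 (G8), but N59 never turns on. N59 would need N25, N1, and N50 (G3), but N1 never turns on.

N6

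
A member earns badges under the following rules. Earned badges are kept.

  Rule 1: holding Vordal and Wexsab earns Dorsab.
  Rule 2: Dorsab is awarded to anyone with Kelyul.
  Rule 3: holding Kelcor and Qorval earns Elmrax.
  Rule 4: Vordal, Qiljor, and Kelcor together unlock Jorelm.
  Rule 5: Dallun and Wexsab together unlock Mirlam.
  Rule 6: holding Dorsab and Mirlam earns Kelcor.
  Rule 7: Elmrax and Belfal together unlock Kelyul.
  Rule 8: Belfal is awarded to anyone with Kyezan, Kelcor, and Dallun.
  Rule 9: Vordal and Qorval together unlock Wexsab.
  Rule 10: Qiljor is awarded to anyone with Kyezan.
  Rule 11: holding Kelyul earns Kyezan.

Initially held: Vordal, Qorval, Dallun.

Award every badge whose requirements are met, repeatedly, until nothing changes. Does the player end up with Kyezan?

Kyezan would need Kelyul (Rule 11), but Kelyul is never earned.

No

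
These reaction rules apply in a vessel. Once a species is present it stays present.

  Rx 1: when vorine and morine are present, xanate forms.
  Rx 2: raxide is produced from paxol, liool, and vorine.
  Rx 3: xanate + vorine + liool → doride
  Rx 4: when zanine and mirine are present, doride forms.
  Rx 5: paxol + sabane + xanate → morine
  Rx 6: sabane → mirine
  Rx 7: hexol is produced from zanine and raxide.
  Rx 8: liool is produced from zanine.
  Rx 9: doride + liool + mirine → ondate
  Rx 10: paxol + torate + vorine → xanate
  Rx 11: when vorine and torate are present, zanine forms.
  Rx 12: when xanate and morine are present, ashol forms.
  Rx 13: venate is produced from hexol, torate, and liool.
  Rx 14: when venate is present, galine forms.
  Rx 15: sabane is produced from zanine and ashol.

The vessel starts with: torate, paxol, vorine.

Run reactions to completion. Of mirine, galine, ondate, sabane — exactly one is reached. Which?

galine

vorine and torate present → zanine forms (Rx 11).
zanine present → liool forms (Rx 8).
paxol, liool, and vorine present → raxide forms (Rx 2).
zanine and raxide present → hexol forms (Rx 7).
hexol, torate, and liool present → venate forms (Rx 13).
venate present → galine forms (Rx 14).
sabane would need zanine and ashol (Rx 15), but ashol never forms. mirine would need sabane (Rx 6), but sabane never forms. ondate would need doride, liool, and mirine (Rx 9), but mirine never forms.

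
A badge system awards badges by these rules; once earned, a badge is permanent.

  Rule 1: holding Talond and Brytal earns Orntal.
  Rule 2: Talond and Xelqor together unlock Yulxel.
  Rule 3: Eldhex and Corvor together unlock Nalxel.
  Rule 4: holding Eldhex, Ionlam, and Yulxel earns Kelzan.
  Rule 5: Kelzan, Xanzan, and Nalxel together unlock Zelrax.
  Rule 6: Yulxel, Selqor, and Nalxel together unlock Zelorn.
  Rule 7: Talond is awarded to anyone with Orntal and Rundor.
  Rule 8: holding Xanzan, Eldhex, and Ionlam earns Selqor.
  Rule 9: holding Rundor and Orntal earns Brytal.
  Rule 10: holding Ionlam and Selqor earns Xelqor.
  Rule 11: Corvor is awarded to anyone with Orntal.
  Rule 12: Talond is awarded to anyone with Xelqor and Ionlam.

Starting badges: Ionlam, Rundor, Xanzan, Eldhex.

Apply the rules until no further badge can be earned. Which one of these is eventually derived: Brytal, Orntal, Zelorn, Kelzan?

With Xanzan, Eldhex, and Ionlam, Selqor is earned (Rule 8).
With Ionlam and Selqor, Xelqor is earned (Rule 10).
With Xelqor and Ionlam, Talond is earned (Rule 12).
With Talond and Xelqor, Yulxel is earned (Rule 2).
With Eldhex, Ionlam, and Yulxel, Kelzan is earned (Rule 4).
Orntal would need Talond and Brytal (Rule 1), but Brytal is never earned. Zelorn would need Yulxel, Selqor, and Nalxel (Rule 6), but Nalxel is never earned. Brytal would need Rundor and Orntal (Rule 9), but Orntal is never earned.

Kelzan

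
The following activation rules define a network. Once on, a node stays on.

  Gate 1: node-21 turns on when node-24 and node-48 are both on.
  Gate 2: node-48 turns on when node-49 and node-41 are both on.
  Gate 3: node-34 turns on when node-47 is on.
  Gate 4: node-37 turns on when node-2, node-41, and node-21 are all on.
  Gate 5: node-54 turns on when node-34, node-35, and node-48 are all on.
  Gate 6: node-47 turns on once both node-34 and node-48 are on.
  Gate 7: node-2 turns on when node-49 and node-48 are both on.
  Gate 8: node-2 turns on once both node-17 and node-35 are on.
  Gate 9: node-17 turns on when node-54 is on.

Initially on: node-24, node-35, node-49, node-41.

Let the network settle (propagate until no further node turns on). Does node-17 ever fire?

node-17 would need node-54 (Gate 9), but node-54 never turns on.

No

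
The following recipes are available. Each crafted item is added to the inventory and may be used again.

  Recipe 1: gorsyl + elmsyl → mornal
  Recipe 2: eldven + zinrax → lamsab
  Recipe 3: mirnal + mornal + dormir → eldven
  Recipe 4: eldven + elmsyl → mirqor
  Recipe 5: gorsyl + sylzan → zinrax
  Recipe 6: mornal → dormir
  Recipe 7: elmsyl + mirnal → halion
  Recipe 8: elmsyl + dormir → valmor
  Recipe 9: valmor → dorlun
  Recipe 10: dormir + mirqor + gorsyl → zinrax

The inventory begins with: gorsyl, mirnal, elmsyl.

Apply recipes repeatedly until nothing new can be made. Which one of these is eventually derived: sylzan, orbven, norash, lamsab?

lamsab

Using Recipe 1, gorsyl and elmsyl make mornal.
Using Recipe 6, mornal makes dormir.
Using Recipe 3, mirnal, mornal, and dormir make eldven.
Using Recipe 4, eldven and elmsyl make mirqor.
Using Recipe 10, dormir, mirqor, and gorsyl make zinrax.
Using Recipe 2, eldven and zinrax make lamsab.
No rule produces norash, and it is not given. No rule produces sylzan, and it is not given. No rule produces orbven, and it is not given.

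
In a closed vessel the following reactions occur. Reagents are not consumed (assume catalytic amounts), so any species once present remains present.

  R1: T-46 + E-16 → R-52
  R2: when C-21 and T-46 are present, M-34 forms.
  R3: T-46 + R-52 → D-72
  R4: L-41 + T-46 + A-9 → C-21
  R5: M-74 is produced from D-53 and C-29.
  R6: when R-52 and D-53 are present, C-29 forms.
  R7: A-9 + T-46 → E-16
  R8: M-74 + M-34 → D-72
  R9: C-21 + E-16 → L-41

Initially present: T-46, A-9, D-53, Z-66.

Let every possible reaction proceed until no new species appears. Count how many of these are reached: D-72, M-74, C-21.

2

A-9 and T-46 present → E-16 forms (R7).
T-46 and E-16 present → R-52 forms (R1).
T-46 and R-52 present → D-72 forms (R3).
R-52 and D-53 present → C-29 forms (R6).
D-53 and C-29 present → M-74 forms (R5).
D-72: reached.
M-74: reached.
C-21 would need L-41, T-46, and A-9 (R4), but L-41 never forms.
Reached: D-72 and M-74 — 2 of the 3.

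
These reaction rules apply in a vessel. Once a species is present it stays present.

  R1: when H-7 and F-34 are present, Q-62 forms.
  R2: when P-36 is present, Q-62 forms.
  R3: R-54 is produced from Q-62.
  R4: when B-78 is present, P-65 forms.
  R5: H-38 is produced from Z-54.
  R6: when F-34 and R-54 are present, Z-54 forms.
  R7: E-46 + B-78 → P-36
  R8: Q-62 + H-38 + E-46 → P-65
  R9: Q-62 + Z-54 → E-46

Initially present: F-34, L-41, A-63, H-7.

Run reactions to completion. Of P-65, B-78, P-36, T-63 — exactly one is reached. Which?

H-7 and F-34 present → Q-62 forms (R1).
Q-62 present → R-54 forms (R3).
F-34 and R-54 present → Z-54 forms (R6).
Z-54 present → H-38 forms (R5).
Q-62 and Z-54 present → E-46 forms (R9).
Q-62, H-38, and E-46 present → P-65 forms (R8).
No rule produces T-63, and it is not given. P-36 would need E-46 and B-78 (R7), but B-78 never forms. No rule produces B-78, and it is not given.

P-65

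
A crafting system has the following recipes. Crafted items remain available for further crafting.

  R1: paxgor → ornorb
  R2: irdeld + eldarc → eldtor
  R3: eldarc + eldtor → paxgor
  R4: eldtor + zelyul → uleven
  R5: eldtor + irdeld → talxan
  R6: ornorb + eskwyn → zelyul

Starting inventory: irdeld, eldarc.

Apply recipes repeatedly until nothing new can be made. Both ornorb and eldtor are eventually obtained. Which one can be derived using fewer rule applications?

eldtor: irdeld + eldarc → eldtor (R2). [1 rule application]
ornorb: irdeld + eldarc → eldtor (R2). eldarc + eldtor → paxgor (R3). paxgor → ornorb (R1). [3 rule applications]
eldtor needs fewer.

eldtor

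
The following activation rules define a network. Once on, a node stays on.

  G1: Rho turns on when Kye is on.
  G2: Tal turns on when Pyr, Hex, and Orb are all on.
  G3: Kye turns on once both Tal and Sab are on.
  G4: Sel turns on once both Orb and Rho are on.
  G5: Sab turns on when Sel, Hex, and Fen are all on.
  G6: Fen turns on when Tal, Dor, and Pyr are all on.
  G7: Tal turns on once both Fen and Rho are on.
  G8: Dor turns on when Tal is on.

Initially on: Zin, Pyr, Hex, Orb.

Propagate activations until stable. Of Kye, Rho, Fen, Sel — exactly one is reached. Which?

G2: Pyr, Hex, and Orb on → Tal on.
Tal is on, so Dor turns on (G8).
G6: Tal, Dor, and Pyr on → Fen on.
Kye would need Tal and Sab (G3), but Sab never turns on. Rho would need Kye (G1), but Kye never turns on. Sel would need Orb and Rho (G4), but Rho never turns on.

Fen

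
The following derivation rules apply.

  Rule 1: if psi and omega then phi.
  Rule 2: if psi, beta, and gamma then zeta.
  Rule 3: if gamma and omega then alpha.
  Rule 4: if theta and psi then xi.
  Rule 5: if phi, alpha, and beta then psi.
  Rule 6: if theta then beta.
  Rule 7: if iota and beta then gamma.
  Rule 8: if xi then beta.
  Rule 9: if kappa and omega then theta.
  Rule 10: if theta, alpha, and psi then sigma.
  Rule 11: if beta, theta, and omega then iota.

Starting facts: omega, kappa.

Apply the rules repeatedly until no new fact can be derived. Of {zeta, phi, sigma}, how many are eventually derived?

0

zeta would need psi, beta, and gamma (Rule 2), but psi is never established.
phi would need psi and omega (Rule 1), but psi is never established.
sigma would need theta, alpha, and psi (Rule 10), but psi is never established.
None of the 3 are reached.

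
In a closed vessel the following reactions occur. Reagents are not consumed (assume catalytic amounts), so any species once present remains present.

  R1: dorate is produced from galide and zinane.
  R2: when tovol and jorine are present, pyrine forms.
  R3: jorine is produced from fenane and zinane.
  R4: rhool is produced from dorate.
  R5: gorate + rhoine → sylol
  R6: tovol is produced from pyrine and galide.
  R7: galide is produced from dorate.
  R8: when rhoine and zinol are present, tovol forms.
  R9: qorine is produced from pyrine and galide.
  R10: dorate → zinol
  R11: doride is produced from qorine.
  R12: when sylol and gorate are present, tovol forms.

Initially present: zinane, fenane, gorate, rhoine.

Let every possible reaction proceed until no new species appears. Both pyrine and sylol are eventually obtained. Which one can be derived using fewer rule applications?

sylol: gorate and rhoine present → sylol forms (R5). [1 rule application]
pyrine: fenane and zinane present → jorine forms (R3). gorate and rhoine present → sylol forms (R5). sylol and gorate present → tovol forms (R12). tovol and jorine present → pyrine forms (R2). [4 rule applications]
sylol needs fewer.

sylol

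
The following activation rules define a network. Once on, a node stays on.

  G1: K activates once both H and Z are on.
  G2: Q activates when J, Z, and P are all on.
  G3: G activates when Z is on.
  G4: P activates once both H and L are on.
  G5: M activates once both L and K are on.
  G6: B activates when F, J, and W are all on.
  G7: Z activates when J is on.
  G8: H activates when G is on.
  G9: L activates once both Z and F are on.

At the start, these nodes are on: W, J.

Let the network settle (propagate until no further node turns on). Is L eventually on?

L would need Z and F (G9), but F never turns on.

No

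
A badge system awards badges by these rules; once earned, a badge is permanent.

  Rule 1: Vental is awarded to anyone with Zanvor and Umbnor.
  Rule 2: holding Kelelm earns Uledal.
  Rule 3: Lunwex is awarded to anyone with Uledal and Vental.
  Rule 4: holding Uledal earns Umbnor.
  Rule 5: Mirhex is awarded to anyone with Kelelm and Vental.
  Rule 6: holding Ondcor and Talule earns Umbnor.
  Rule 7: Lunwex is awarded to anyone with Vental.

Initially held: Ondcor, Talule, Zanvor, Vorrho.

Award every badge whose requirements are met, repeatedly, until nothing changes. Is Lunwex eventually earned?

With Ondcor and Talule, Umbnor is earned (Rule 6).
With Zanvor and Umbnor, Vental is earned (Rule 1).
With Vental, Lunwex is earned (Rule 7).

Yes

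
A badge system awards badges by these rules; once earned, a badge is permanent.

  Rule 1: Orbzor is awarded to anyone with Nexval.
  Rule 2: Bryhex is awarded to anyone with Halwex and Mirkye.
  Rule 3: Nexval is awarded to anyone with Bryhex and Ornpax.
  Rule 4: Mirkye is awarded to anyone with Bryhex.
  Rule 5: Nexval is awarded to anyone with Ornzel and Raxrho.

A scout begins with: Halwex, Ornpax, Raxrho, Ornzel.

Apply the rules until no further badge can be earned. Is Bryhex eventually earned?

Bryhex would need Halwex and Mirkye (Rule 2), but Mirkye is never earned.

No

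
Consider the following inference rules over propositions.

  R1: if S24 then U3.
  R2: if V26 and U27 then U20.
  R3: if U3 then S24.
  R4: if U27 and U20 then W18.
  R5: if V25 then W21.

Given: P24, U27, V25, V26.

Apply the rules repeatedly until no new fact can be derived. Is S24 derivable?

No

S24 would need U3 (R3), but U3 is never established.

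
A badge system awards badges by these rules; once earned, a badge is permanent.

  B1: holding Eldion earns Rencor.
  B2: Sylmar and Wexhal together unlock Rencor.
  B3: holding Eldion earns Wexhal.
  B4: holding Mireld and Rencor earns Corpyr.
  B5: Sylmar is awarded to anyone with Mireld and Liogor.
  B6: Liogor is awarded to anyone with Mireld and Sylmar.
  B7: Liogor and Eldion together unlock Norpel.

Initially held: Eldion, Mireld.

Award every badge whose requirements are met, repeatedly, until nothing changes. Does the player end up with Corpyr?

With Eldion, Rencor is earned (B1).
With Mireld and Rencor, Corpyr is earned (B4).

Yes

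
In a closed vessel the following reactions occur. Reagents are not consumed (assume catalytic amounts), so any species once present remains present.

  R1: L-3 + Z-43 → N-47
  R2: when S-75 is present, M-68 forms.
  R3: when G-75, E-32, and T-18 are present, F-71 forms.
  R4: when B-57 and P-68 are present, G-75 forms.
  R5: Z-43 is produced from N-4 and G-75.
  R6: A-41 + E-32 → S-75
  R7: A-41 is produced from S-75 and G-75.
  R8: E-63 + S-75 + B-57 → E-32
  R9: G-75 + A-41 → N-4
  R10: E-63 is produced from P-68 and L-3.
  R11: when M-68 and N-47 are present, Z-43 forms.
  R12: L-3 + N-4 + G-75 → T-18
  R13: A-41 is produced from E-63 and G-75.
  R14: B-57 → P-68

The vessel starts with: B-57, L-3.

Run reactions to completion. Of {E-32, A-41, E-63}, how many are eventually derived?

B-57 present → P-68 forms (R14).
P-68 and L-3 present → E-63 forms (R10).
B-57 and P-68 present → G-75 forms (R4).
E-63 and G-75 present → A-41 forms (R13).
E-32 would need E-63, S-75, and B-57 (R8), but S-75 never forms.
A-41: reached.
E-63: reached.
Reached: A-41 and E-63 — 2 of the 3.

2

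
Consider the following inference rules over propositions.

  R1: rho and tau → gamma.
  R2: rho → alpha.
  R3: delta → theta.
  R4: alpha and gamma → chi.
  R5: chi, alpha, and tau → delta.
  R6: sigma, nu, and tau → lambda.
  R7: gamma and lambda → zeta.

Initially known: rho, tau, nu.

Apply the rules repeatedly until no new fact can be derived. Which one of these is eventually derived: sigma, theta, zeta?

rho and tau hold, so gamma follows (R1).
rho holds, so alpha follows (R2).
From alpha and gamma, R4 gives chi.
From chi, alpha, and tau, R5 gives delta.
delta holds, so theta follows (R3).
No rule produces sigma, and it is not given. zeta would need gamma and lambda (R7), but lambda is never established.

theta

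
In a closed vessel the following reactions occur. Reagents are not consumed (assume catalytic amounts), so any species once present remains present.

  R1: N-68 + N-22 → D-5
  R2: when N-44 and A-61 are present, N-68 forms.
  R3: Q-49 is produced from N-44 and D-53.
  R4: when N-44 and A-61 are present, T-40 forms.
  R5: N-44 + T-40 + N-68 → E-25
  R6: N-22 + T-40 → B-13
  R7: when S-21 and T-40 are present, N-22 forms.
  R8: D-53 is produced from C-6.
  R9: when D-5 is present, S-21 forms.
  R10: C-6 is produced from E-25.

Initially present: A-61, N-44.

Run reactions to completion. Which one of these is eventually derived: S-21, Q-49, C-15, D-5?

Q-49

N-44 and A-61 present → T-40 forms (R4).
N-44 and A-61 present → N-68 forms (R2).
N-44, T-40, and N-68 present → E-25 forms (R5).
E-25 present → C-6 forms (R10).
C-6 present → D-53 forms (R8).
N-44 and D-53 present → Q-49 forms (R3).
No rule produces C-15, and it is not given. S-21 would need D-5 (R9), but D-5 never forms. D-5 would need N-68 and N-22 (R1), but N-22 never forms.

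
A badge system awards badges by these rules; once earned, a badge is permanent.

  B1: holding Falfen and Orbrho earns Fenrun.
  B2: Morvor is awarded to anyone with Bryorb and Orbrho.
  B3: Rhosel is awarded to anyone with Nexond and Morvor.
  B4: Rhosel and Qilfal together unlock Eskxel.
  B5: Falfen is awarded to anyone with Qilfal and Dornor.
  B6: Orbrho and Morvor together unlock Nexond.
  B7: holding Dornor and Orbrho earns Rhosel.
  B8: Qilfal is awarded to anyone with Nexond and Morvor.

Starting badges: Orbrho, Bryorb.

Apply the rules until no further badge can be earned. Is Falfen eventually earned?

Falfen would need Qilfal and Dornor (B5), but Dornor is never earned.

No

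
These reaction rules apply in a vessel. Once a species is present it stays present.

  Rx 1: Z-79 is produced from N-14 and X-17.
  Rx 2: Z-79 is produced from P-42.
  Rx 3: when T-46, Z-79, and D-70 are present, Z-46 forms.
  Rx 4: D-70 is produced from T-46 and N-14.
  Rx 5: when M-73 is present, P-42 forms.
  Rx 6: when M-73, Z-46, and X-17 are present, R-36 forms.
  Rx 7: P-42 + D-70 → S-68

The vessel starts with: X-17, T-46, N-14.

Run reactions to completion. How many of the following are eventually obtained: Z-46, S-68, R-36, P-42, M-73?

T-46 and N-14 present → D-70 forms (Rx 4).
N-14 and X-17 present → Z-79 forms (Rx 1).
T-46, Z-79, and D-70 present → Z-46 forms (Rx 3).
Z-46: reached.
S-68 would need P-42 and D-70 (Rx 7), but P-42 never forms.
R-36 would need M-73, Z-46, and X-17 (Rx 6), but M-73 never forms.
P-42 would need M-73 (Rx 5), but M-73 never forms.
No rule produces M-73, and it is not given.
Reached: Z-46 — 1 of the 5.

1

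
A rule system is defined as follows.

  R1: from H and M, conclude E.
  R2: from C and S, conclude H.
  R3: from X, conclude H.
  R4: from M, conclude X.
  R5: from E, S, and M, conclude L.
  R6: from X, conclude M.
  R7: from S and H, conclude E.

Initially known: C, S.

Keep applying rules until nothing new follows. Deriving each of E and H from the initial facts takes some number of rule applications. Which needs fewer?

H: C and S hold, so H follows (R2). [1 rule application]
E: C and S hold, so H follows (R2). S and H hold, so E follows (R7). [2 rule applications]
H needs fewer.

H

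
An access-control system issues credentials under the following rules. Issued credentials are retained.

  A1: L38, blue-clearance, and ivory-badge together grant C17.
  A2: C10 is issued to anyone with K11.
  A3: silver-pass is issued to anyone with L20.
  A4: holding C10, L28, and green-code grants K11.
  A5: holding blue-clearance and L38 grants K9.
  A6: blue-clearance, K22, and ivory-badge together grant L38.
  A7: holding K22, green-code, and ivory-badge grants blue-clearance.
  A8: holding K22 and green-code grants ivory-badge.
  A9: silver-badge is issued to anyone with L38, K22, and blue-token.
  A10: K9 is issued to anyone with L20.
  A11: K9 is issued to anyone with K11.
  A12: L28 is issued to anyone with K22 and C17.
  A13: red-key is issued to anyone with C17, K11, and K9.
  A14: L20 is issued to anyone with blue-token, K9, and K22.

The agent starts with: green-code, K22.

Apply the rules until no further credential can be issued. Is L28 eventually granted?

Yes

Holding K22 and green-code grants ivory-badge (A8).
Holding K22, green-code, and ivory-badge grants blue-clearance (A7).
Holding blue-clearance, K22, and ivory-badge grants L38 (A6).
Holding L38, blue-clearance, and ivory-badge grants C17 (A1).
Holding K22 and C17 grants L28 (A12).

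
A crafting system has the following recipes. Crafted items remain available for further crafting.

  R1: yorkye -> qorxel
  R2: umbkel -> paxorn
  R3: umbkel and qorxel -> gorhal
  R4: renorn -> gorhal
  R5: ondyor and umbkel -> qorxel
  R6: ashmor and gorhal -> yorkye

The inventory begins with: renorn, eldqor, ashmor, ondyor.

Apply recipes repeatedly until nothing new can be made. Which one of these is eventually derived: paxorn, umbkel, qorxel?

qorxel

renorn -> gorhal (R4).
ashmor and gorhal -> yorkye (R6).
yorkye -> qorxel (R1).
paxorn would need umbkel (R2), but umbkel is never obtained. No rule produces umbkel, and it is not given.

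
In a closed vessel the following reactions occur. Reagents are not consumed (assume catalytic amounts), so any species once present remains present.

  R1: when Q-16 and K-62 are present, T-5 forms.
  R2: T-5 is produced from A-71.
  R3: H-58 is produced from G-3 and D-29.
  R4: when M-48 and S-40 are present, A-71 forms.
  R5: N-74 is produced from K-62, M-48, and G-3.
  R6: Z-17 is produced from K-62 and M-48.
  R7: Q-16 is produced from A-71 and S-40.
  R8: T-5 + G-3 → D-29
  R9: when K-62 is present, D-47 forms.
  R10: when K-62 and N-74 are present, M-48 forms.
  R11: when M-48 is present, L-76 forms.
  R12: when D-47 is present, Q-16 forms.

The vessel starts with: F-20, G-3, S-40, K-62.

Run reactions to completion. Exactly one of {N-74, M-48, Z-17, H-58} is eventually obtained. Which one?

K-62 present → D-47 forms (R9).
D-47 present → Q-16 forms (R12).
Q-16 and K-62 present → T-5 forms (R1).
T-5 and G-3 present → D-29 forms (R8).
G-3 and D-29 present → H-58 forms (R3).
M-48 would need K-62 and N-74 (R10), but N-74 never forms. Z-17 would need K-62 and M-48 (R6), but M-48 never forms. N-74 would need K-62, M-48, and G-3 (R5), but M-48 never forms.

H-58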